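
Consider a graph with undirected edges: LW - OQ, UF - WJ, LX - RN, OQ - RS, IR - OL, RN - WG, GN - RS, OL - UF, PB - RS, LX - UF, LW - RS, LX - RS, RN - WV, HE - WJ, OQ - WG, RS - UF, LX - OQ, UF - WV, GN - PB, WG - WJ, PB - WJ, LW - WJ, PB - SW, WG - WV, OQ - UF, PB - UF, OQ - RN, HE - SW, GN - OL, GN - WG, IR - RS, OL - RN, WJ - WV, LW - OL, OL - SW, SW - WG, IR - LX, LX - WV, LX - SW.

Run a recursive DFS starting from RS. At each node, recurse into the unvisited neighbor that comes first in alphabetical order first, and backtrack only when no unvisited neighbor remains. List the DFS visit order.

Visit RS
RS → GN
GN → OL
OL → IR
IR → LX
LX → OQ
OQ → LW
LW → WJ
WJ → HE
HE → SW
SW → PB
PB → UF
UF → WV
WV → RN
RN → WG

RS → GN → OL → IR → LX → OQ → LW → WJ → HE → SW → PB → UF → WV → RN → WG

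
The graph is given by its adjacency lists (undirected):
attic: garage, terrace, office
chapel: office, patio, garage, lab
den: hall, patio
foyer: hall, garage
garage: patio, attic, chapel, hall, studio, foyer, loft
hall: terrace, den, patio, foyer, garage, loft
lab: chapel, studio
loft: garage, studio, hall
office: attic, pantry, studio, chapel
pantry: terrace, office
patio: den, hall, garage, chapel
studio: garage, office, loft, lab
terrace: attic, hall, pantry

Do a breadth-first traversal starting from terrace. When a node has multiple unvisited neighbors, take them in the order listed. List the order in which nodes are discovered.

Visit terrace; enqueue attic, hall, pantry → queue [attic, hall, pantry]
Visit attic; enqueue garage, office → queue [hall, pantry, garage, office]
Visit hall; enqueue den, patio, foyer, loft → queue [pantry, garage, office, den, patio, foyer, loft]
Visit pantry → queue [garage, office, den, patio, foyer, loft]
Visit garage; enqueue chapel, studio → queue [office, den, patio, foyer, loft, chapel, studio]
Visit office → queue [den, patio, foyer, loft, chapel, studio]
Visit den → queue [patio, foyer, loft, chapel, studio]
Visit patio → queue [foyer, loft, chapel, studio]
Visit foyer → queue [loft, chapel, studio]
Visit loft → queue [chapel, studio]
Visit chapel; enqueue lab → queue [studio, lab]
Visit studio → queue [lab]
Visit lab → queue []

terrace, attic, hall, pantry, garage, office, den, patio, foyer, loft, chapel, studio, lab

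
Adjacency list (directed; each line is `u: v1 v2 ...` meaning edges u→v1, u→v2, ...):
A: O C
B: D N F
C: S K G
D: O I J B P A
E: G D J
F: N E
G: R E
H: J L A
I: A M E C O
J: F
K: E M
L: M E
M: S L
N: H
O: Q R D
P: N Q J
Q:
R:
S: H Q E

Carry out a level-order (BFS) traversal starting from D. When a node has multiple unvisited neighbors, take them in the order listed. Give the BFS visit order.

D O I J B P A Q R M E C F N S L G K H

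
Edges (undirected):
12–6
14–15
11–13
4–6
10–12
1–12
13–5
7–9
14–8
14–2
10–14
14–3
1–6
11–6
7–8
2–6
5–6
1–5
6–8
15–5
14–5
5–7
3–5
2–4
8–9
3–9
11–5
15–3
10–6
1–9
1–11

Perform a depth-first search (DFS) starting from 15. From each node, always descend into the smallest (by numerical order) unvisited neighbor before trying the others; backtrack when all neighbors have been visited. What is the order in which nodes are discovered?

15 3 5 1 6 2 4 14 8 7 9 10 12 11 13

Visit 15
15 → 3
3 → 5
5 → 1
1 → 6
6 → 2
2 → 4
2 → 14
14 → 8
8 → 7
7 → 9
14 → 10
10 → 12
6 → 11
11 → 13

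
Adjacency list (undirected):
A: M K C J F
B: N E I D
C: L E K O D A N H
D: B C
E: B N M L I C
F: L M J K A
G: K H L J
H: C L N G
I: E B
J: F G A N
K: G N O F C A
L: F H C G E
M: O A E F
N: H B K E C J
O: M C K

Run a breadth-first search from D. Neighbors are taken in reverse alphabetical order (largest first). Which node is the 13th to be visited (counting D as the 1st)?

Visit D; enqueue C, B → queue [C, B]
Visit C; enqueue O, N, L, K, H, E, A → queue [B, O, N, L, K, H, E, A]
Visit B; enqueue I → queue [O, N, L, K, H, E, A, I]
Visit O; enqueue M → queue [N, L, K, H, E, A, I, M]
Visit N; enqueue J → queue [L, K, H, E, A, I, M, J]
Visit L; enqueue G, F → queue [K, H, E, A, I, M, J, G, F]
Visit K → queue [H, E, A, I, M, J, G, F]
Visit H → queue [E, A, I, M, J, G, F]
Visit E → queue [A, I, M, J, G, F]
Visit A → queue [I, M, J, G, F]
Visit I → queue [M, J, G, F]
Visit M → queue [J, G, F]
Visit J → queue [G, F]
Visit G → queue [F]
Visit F → queue []

Visit order: D, C, B, O, N, L, K, H, E, A, I, M, J, G, F

J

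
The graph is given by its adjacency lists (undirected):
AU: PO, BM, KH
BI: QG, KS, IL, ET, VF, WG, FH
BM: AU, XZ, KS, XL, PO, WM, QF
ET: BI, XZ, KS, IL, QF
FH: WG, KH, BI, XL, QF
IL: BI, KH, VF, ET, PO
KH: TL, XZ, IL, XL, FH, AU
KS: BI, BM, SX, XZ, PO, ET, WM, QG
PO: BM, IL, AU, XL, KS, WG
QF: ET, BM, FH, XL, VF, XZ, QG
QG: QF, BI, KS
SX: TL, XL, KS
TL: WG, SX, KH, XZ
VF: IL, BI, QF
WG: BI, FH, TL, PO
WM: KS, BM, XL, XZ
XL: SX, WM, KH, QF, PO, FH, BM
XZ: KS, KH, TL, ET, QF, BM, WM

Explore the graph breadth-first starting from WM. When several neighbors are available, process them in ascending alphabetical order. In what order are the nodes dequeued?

WM → BM → KS → XL → XZ → AU → PO → QF → BI → ET → QG → SX → FH → KH → TL → IL → WG → VF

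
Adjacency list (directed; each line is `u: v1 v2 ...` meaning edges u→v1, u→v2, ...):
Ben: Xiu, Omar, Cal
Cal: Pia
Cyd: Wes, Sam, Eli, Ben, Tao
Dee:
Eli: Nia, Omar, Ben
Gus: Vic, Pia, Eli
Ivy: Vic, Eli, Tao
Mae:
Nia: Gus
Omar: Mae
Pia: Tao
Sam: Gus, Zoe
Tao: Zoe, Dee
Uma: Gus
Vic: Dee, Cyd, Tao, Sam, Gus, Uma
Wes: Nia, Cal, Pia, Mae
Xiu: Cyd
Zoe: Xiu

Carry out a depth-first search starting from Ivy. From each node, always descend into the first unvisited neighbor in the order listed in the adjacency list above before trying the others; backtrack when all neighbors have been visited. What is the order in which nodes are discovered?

Visit Ivy
Ivy → Vic
Vic → Dee
Vic → Cyd
Cyd → Wes
Wes → Nia
Nia → Gus
Gus → Pia
Pia → Tao
Tao → Zoe
Zoe → Xiu
Gus → Eli
Eli → Omar
Omar → Mae
Eli → Ben
Ben → Cal
Cyd → Sam
Vic → Uma

Ivy, Vic, Dee, Cyd, Wes, Nia, Gus, Pia, Tao, Zoe, Xiu, Eli, Omar, Mae, Ben, Cal, Sam, Uma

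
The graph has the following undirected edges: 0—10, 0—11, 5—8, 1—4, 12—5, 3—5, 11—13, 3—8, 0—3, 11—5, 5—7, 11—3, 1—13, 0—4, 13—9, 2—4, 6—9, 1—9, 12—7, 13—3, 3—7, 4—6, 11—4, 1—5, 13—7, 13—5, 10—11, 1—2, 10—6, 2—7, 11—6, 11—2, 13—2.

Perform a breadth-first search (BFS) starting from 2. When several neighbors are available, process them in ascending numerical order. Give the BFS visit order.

2 1 4 7 11 13 5 9 0 6 3 12 10 8

Visit 2; enqueue 1, 4, 7, 11, 13 → queue [1, 4, 7, 11, 13]
Visit 1; enqueue 5, 9 → queue [4, 7, 11, 13, 5, 9]
Visit 4; enqueue 0, 6 → queue [7, 11, 13, 5, 9, 0, 6]
Visit 7; enqueue 3, 12 → queue [11, 13, 5, 9, 0, 6, 3, 12]
Visit 11; enqueue 10 → queue [13, 5, 9, 0, 6, 3, 12, 10]
Visit 13 → queue [5, 9, 0, 6, 3, 12, 10]
Visit 5; enqueue 8 → queue [9, 0, 6, 3, 12, 10, 8]
Visit 9 → queue [0, 6, 3, 12, 10, 8]
Visit 0 → queue [6, 3, 12, 10, 8]
Visit 6 → queue [3, 12, 10, 8]
Visit 3 → queue [12, 10, 8]
Visit 12 → queue [10, 8]
Visit 10 → queue [8]
Visit 8 → queue []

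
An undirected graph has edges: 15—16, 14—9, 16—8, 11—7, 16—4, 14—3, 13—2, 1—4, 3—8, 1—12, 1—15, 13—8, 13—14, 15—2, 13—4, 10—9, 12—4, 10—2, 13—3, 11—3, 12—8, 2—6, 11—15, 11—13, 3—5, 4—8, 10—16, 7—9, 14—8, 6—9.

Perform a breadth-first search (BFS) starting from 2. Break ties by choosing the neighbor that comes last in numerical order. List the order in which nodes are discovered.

2 15 13 10 6 16 11 1 14 8 4 3 9 7 12 5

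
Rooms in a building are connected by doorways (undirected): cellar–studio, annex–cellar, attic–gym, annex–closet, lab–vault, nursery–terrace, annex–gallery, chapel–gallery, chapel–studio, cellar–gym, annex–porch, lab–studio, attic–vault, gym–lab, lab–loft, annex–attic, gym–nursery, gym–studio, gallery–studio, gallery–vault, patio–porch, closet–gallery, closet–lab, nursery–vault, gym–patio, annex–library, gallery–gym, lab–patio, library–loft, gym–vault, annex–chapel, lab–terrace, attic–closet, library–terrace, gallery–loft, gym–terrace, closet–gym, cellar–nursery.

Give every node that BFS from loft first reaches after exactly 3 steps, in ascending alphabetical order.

attic, cellar, nursery, porch

Level 0: loft
Level 1: gallery, lab, library
Level 2: annex, chapel, closet, gym, patio, studio, terrace, vault
Level 3: attic, cellar, nursery, porch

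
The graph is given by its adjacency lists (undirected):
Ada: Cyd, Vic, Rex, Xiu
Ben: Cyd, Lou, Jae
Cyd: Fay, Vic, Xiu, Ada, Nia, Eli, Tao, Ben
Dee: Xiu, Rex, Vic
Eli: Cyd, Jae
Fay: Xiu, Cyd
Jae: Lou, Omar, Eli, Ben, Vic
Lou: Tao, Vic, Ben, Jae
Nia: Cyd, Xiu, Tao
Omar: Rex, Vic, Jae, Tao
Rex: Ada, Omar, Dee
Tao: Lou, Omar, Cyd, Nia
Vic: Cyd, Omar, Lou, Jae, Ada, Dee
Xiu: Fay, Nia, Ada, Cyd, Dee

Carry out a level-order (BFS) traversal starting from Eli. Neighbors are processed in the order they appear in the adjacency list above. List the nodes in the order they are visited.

Eli Cyd Jae Fay Vic Xiu Ada Nia Tao Ben Lou Omar Dee Rex

Visit Eli; enqueue Cyd, Jae → queue [Cyd, Jae]
Visit Cyd; enqueue Fay, Vic, Xiu, Ada, Nia, Tao, Ben → queue [Jae, Fay, Vic, Xiu, Ada, Nia, Tao, Ben]
Visit Jae; enqueue Lou, Omar → queue [Fay, Vic, Xiu, Ada, Nia, Tao, Ben, Lou, Omar]
Visit Fay → queue [Vic, Xiu, Ada, Nia, Tao, Ben, Lou, Omar]
Visit Vic; enqueue Dee → queue [Xiu, Ada, Nia, Tao, Ben, Lou, Omar, Dee]
Visit Xiu → queue [Ada, Nia, Tao, Ben, Lou, Omar, Dee]
Visit Ada; enqueue Rex → queue [Nia, Tao, Ben, Lou, Omar, Dee, Rex]
Visit Nia → queue [Tao, Ben, Lou, Omar, Dee, Rex]
Visit Tao → queue [Ben, Lou, Omar, Dee, Rex]
Visit Ben → queue [Lou, Omar, Dee, Rex]
Visit Lou → queue [Omar, Dee, Rex]
Visit Omar → queue [Dee, Rex]
Visit Dee → queue [Rex]
Visit Rex → queue []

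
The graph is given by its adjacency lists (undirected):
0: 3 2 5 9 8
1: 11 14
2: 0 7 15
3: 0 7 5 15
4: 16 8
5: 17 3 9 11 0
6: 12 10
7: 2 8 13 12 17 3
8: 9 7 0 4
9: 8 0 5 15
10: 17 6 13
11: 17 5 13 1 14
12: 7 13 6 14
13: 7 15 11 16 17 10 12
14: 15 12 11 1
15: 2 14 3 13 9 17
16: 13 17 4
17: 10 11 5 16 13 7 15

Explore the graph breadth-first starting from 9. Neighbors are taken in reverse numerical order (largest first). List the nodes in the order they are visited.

Visit 9; enqueue 15, 8, 5, 0 → queue [15, 8, 5, 0]
Visit 15; enqueue 17, 14, 13, 3, 2 → queue [8, 5, 0, 17, 14, 13, 3, 2]
Visit 8; enqueue 7, 4 → queue [5, 0, 17, 14, 13, 3, 2, 7, 4]
Visit 5; enqueue 11 → queue [0, 17, 14, 13, 3, 2, 7, 4, 11]
Visit 0 → queue [17, 14, 13, 3, 2, 7, 4, 11]
Visit 17; enqueue 16, 10 → queue [14, 13, 3, 2, 7, 4, 11, 16, 10]
Visit 14; enqueue 12, 1 → queue [13, 3, 2, 7, 4, 11, 16, 10, 12, 1]
Visit 13 → queue [3, 2, 7, 4, 11, 16, 10, 12, 1]
Visit 3 → queue [2, 7, 4, 11, 16, 10, 12, 1]
Visit 2 → queue [7, 4, 11, 16, 10, 12, 1]
Visit 7 → queue [4, 11, 16, 10, 12, 1]
Visit 4 → queue [11, 16, 10, 12, 1]
Visit 11 → queue [16, 10, 12, 1]
Visit 16 → queue [10, 12, 1]
Visit 10; enqueue 6 → queue [12, 1, 6]
Visit 12 → queue [1, 6]
Visit 1 → queue [6]
Visit 6 → queue []

9, 15, 8, 5, 0, 17, 14, 13, 3, 2, 7, 4, 11, 16, 10, 12, 1, 6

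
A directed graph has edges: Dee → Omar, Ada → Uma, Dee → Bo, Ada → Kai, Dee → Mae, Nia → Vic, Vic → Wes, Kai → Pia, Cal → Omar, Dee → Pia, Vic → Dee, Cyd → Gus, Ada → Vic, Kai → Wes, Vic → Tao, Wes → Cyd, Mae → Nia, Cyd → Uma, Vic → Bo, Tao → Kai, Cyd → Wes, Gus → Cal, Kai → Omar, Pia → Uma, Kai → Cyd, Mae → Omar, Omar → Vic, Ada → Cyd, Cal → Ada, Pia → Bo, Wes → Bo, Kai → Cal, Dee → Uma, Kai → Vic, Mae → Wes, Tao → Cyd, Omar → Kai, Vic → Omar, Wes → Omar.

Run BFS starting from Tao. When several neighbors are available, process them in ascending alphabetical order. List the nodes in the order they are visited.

Tao, Cyd, Kai, Gus, Uma, Wes, Cal, Omar, Pia, Vic, Bo, Ada, Dee, Mae, Nia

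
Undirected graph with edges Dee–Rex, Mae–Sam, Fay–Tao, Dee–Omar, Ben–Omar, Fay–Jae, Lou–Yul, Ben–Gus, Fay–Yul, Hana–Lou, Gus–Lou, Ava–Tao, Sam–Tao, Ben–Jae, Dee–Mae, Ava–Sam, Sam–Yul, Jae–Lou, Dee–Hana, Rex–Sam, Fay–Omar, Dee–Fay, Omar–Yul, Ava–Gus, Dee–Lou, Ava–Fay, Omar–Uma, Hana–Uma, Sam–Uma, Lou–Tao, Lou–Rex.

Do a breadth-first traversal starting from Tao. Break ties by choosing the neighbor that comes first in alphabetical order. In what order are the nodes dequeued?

Visit Tao; enqueue Ava, Fay, Lou, Sam → queue [Ava, Fay, Lou, Sam]
Visit Ava; enqueue Gus → queue [Fay, Lou, Sam, Gus]
Visit Fay; enqueue Dee, Jae, Omar, Yul → queue [Lou, Sam, Gus, Dee, Jae, Omar, Yul]
Visit Lou; enqueue Hana, Rex → queue [Sam, Gus, Dee, Jae, Omar, Yul, Hana, Rex]
Visit Sam; enqueue Mae, Uma → queue [Gus, Dee, Jae, Omar, Yul, Hana, Rex, Mae, Uma]
Visit Gus; enqueue Ben → queue [Dee, Jae, Omar, Yul, Hana, Rex, Mae, Uma, Ben]
Visit Dee → queue [Jae, Omar, Yul, Hana, Rex, Mae, Uma, Ben]
Visit Jae → queue [Omar, Yul, Hana, Rex, Mae, Uma, Ben]
Visit Omar → queue [Yul, Hana, Rex, Mae, Uma, Ben]
Visit Yul → queue [Hana, Rex, Mae, Uma, Ben]
Visit Hana → queue [Rex, Mae, Uma, Ben]
Visit Rex → queue [Mae, Uma, Ben]
Visit Mae → queue [Uma, Ben]
Visit Uma → queue [Ben]
Visit Ben → queue []

Tao, Ava, Fay, Lou, Sam, Gus, Dee, Jae, Omar, Yul, Hana, Rex, Mae, Uma, Ben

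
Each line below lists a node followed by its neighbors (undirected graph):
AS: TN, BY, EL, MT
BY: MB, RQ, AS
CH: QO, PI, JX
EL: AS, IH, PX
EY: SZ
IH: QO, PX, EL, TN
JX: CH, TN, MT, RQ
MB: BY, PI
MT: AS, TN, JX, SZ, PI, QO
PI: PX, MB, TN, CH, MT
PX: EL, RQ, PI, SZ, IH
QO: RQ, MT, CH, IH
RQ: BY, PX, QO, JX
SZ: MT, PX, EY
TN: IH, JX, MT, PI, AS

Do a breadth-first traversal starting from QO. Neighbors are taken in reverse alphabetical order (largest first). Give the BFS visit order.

QO → RQ → MT → IH → CH → PX → JX → BY → TN → SZ → PI → AS → EL → MB → EY

Visit QO; enqueue RQ, MT, IH, CH → queue [RQ, MT, IH, CH]
Visit RQ; enqueue PX, JX, BY → queue [MT, IH, CH, PX, JX, BY]
Visit MT; enqueue TN, SZ, PI, AS → queue [IH, CH, PX, JX, BY, TN, SZ, PI, AS]
Visit IH; enqueue EL → queue [CH, PX, JX, BY, TN, SZ, PI, AS, EL]
Visit CH → queue [PX, JX, BY, TN, SZ, PI, AS, EL]
Visit PX → queue [JX, BY, TN, SZ, PI, AS, EL]
Visit JX → queue [BY, TN, SZ, PI, AS, EL]
Visit BY; enqueue MB → queue [TN, SZ, PI, AS, EL, MB]
Visit TN → queue [SZ, PI, AS, EL, MB]
Visit SZ; enqueue EY → queue [PI, AS, EL, MB, EY]
Visit PI → queue [AS, EL, MB, EY]
Visit AS → queue [EL, MB, EY]
Visit EL → queue [MB, EY]
Visit MB → queue [EY]
Visit EY → queue []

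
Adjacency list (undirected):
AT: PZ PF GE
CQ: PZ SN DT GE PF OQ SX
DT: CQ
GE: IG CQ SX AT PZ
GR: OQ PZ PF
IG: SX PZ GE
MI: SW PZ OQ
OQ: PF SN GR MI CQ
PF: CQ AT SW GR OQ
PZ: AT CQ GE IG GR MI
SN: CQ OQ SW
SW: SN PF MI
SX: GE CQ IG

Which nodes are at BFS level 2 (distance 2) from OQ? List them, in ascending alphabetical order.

Level 0: OQ
Level 1: CQ, GR, MI, PF, SN
Level 2: AT, DT, GE, PZ, SW, SX
Level 3: IG

AT, DT, GE, PZ, SW, SX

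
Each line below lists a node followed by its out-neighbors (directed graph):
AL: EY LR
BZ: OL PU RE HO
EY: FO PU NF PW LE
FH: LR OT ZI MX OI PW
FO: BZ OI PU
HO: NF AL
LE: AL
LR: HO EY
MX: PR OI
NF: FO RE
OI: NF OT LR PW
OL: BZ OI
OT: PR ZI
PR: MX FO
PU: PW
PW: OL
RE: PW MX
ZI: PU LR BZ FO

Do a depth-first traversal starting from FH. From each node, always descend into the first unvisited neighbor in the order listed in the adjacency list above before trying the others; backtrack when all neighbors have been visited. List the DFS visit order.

Visit FH
FH → LR
LR → HO
HO → NF
NF → FO
FO → BZ
BZ → OL
OL → OI
OI → OT
OT → PR
PR → MX
OT → ZI
ZI → PU
PU → PW
BZ → RE
HO → AL
AL → EY
EY → LE

FH LR HO NF FO BZ OL OI OT PR MX ZI PU PW RE AL EY LE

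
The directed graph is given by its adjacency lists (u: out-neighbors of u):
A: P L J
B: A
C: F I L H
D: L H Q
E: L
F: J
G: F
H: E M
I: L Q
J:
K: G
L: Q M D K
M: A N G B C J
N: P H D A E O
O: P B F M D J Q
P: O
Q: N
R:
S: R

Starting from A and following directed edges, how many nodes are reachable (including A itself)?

BFS from A visits: A, P, L, J, O, Q, M, D, K, B, F, N, G, C, H, E, I
Reachable nodes: 17 of 19 total.

17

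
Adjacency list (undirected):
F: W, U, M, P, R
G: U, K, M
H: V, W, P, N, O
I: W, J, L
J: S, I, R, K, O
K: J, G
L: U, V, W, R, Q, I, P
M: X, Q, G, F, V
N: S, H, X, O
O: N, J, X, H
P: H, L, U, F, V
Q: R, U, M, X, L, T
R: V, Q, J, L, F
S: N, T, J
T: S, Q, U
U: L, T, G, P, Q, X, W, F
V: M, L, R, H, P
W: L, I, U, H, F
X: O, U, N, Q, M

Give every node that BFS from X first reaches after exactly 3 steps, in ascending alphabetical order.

I, K

Level 0: X
Level 1: M, N, O, Q, U
Level 2: F, G, H, J, L, P, R, S, T, V, W
Level 3: I, K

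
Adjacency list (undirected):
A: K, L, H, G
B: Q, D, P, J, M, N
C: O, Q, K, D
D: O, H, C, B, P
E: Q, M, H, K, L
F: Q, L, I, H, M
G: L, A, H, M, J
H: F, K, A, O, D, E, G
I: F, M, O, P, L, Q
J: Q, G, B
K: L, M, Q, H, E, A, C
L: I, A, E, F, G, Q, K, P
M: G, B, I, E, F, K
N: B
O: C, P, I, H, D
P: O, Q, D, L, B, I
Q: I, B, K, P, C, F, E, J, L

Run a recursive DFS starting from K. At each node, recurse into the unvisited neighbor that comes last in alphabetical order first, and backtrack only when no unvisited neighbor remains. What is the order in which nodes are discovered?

K -> Q -> P -> O -> I -> M -> G -> L -> F -> H -> E -> D -> C -> B -> N -> J -> A

Visit K
K → Q
Q → P
P → O
O → I
I → M
M → G
G → L
L → F
F → H
H → E
H → D
D → C
D → B
B → N
B → J
H → A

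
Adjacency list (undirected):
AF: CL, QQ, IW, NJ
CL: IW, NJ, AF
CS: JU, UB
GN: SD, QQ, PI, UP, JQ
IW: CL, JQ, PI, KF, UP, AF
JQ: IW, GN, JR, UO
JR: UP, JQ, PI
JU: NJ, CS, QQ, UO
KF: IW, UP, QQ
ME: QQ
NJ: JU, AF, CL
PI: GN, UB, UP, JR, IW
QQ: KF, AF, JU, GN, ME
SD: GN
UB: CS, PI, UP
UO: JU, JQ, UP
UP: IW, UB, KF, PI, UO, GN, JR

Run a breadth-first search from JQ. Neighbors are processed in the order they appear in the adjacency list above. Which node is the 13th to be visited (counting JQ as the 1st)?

JU

Visit JQ; enqueue IW, GN, JR, UO → queue [IW, GN, JR, UO]
Visit IW; enqueue CL, PI, KF, UP, AF → queue [GN, JR, UO, CL, PI, KF, UP, AF]
Visit GN; enqueue SD, QQ → queue [JR, UO, CL, PI, KF, UP, AF, SD, QQ]
Visit JR → queue [UO, CL, PI, KF, UP, AF, SD, QQ]
Visit UO; enqueue JU → queue [CL, PI, KF, UP, AF, SD, QQ, JU]
Visit CL; enqueue NJ → queue [PI, KF, UP, AF, SD, QQ, JU, NJ]
Visit PI; enqueue UB → queue [KF, UP, AF, SD, QQ, JU, NJ, UB]
Visit KF → queue [UP, AF, SD, QQ, JU, NJ, UB]
Visit UP → queue [AF, SD, QQ, JU, NJ, UB]
Visit AF → queue [SD, QQ, JU, NJ, UB]
Visit SD → queue [QQ, JU, NJ, UB]
Visit QQ; enqueue ME → queue [JU, NJ, UB, ME]
Visit JU; enqueue CS → queue [NJ, UB, ME, CS]
Visit NJ → queue [UB, ME, CS]
Visit UB → queue [ME, CS]
Visit ME → queue [CS]
Visit CS → queue []

Visit order: JQ, IW, GN, JR, UO, CL, PI, KF, UP, AF, SD, QQ, JU, NJ, UB, ME, CS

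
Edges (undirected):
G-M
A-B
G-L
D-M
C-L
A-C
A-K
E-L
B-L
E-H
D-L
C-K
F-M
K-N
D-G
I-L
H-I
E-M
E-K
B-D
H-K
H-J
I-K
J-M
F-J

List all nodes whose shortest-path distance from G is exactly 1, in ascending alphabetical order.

Level 0: G
Level 1: D, L, M
Level 2: B, C, E, F, I, J
Level 3: A, H, K
Level 4: N

D, L, M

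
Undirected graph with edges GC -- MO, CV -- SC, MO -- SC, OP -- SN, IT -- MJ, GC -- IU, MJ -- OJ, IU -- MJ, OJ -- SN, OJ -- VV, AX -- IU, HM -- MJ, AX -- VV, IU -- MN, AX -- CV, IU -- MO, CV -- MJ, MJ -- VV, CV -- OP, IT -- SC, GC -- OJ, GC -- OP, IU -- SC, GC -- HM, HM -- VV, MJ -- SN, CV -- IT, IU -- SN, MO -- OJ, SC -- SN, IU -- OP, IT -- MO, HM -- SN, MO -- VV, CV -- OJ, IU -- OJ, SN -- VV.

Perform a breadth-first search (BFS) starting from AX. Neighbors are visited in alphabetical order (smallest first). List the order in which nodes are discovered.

AX, CV, IU, VV, IT, MJ, OJ, OP, SC, GC, MN, MO, SN, HM

Visit AX; enqueue CV, IU, VV → queue [CV, IU, VV]
Visit CV; enqueue IT, MJ, OJ, OP, SC → queue [IU, VV, IT, MJ, OJ, OP, SC]
Visit IU; enqueue GC, MN, MO, SN → queue [VV, IT, MJ, OJ, OP, SC, GC, MN, MO, SN]
Visit VV; enqueue HM → queue [IT, MJ, OJ, OP, SC, GC, MN, MO, SN, HM]
Visit IT → queue [MJ, OJ, OP, SC, GC, MN, MO, SN, HM]
Visit MJ → queue [OJ, OP, SC, GC, MN, MO, SN, HM]
Visit OJ → queue [OP, SC, GC, MN, MO, SN, HM]
Visit OP → queue [SC, GC, MN, MO, SN, HM]
Visit SC → queue [GC, MN, MO, SN, HM]
Visit GC → queue [MN, MO, SN, HM]
Visit MN → queue [MO, SN, HM]
Visit MO → queue [SN, HM]
Visit SN → queue [HM]
Visit HM → queue []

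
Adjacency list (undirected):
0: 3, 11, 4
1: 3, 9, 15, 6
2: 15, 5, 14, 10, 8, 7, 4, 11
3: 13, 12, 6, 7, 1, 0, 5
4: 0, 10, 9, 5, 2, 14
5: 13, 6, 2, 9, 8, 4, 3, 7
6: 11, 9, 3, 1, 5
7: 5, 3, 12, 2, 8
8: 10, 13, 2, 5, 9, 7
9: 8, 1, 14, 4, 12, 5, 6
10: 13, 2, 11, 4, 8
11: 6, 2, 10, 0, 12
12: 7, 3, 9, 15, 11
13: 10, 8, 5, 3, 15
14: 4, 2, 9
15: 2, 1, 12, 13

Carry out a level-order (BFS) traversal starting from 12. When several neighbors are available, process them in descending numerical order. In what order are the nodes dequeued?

Visit 12; enqueue 15, 11, 9, 7, 3 → queue [15, 11, 9, 7, 3]
Visit 15; enqueue 13, 2, 1 → queue [11, 9, 7, 3, 13, 2, 1]
Visit 11; enqueue 10, 6, 0 → queue [9, 7, 3, 13, 2, 1, 10, 6, 0]
Visit 9; enqueue 14, 8, 5, 4 → queue [7, 3, 13, 2, 1, 10, 6, 0, 14, 8, 5, 4]
Visit 7 → queue [3, 13, 2, 1, 10, 6, 0, 14, 8, 5, 4]
Visit 3 → queue [13, 2, 1, 10, 6, 0, 14, 8, 5, 4]
Visit 13 → queue [2, 1, 10, 6, 0, 14, 8, 5, 4]
Visit 2 → queue [1, 10, 6, 0, 14, 8, 5, 4]
Visit 1 → queue [10, 6, 0, 14, 8, 5, 4]
Visit 10 → queue [6, 0, 14, 8, 5, 4]
Visit 6 → queue [0, 14, 8, 5, 4]
Visit 0 → queue [14, 8, 5, 4]
Visit 14 → queue [8, 5, 4]
Visit 8 → queue [5, 4]
Visit 5 → queue [4]
Visit 4 → queue []

12, 15, 11, 9, 7, 3, 13, 2, 1, 10, 6, 0, 14, 8, 5, 4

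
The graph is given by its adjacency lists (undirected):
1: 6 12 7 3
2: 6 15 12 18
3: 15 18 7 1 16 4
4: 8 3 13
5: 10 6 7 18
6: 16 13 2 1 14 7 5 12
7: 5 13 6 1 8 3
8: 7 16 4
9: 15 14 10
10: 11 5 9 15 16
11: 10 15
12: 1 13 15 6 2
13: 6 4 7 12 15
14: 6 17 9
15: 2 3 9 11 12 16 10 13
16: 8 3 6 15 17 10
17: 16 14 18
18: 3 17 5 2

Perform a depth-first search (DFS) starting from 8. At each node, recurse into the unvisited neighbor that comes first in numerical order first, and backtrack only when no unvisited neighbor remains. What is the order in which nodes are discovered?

Visit 8
8 → 4
4 → 3
3 → 1
1 → 6
6 → 2
2 → 12
12 → 13
13 → 7
7 → 5
5 → 10
10 → 9
9 → 14
14 → 17
17 → 16
16 → 15
15 → 11
17 → 18

8 -> 4 -> 3 -> 1 -> 6 -> 2 -> 12 -> 13 -> 7 -> 5 -> 10 -> 9 -> 14 -> 17 -> 16 -> 15 -> 11 -> 18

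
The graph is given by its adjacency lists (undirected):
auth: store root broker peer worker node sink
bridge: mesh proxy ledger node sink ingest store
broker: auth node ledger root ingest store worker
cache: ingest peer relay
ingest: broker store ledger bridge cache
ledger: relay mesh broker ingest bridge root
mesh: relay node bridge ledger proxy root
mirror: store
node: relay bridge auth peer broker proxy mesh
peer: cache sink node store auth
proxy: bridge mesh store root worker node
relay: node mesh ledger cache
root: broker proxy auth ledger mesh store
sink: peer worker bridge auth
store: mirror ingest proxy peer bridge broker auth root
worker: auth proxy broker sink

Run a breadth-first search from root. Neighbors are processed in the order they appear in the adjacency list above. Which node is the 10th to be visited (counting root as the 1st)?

worker

Visit root; enqueue broker, proxy, auth, ledger, mesh, store → queue [broker, proxy, auth, ledger, mesh, store]
Visit broker; enqueue node, ingest, worker → queue [proxy, auth, ledger, mesh, store, node, ingest, worker]
Visit proxy; enqueue bridge → queue [auth, ledger, mesh, store, node, ingest, worker, bridge]
Visit auth; enqueue peer, sink → queue [ledger, mesh, store, node, ingest, worker, bridge, peer, sink]
Visit ledger; enqueue relay → queue [mesh, store, node, ingest, worker, bridge, peer, sink, relay]
Visit mesh → queue [store, node, ingest, worker, bridge, peer, sink, relay]
Visit store; enqueue mirror → queue [node, ingest, worker, bridge, peer, sink, relay, mirror]
Visit node → queue [ingest, worker, bridge, peer, sink, relay, mirror]
Visit ingest; enqueue cache → queue [worker, bridge, peer, sink, relay, mirror, cache]
Visit worker → queue [bridge, peer, sink, relay, mirror, cache]
Visit bridge → queue [peer, sink, relay, mirror, cache]
Visit peer → queue [sink, relay, mirror, cache]
Visit sink → queue [relay, mirror, cache]
Visit relay → queue [mirror, cache]
Visit mirror → queue [cache]
Visit cache → queue []

Visit order: root, broker, proxy, auth, ledger, mesh, store, node, ingest, worker, bridge, peer, sink, relay, mirror, cache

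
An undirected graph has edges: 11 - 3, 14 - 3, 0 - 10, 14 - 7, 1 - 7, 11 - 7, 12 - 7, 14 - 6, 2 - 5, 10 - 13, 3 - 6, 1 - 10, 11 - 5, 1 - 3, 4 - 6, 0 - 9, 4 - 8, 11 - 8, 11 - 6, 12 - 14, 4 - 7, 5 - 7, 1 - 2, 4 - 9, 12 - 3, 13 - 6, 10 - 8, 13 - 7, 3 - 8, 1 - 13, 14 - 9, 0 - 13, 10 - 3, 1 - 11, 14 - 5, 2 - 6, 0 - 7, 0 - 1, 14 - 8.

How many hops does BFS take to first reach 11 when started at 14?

2

Level 0: 14
Level 1: 3, 5, 6, 7, 8, 9, 12
Level 2: 0, 1, 2, 4, 10, 11, 13
11 first appears at level 2.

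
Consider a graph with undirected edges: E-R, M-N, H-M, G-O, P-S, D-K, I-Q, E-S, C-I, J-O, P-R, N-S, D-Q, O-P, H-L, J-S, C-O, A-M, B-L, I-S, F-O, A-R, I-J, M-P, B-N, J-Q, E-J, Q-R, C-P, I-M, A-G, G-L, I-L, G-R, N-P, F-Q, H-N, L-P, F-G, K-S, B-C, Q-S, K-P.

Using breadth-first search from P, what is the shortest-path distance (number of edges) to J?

2

Level 0: P
Level 1: C, K, L, M, N, O, R, S
Level 2: A, B, D, E, F, G, H, I, J, Q
J first appears at level 2.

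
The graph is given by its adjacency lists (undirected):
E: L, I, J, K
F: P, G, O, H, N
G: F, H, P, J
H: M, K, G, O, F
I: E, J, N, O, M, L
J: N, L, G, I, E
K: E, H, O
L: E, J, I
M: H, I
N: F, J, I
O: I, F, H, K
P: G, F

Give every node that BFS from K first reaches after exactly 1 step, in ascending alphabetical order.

E, H, O

Level 0: K
Level 1: E, H, O
Level 2: F, G, I, J, L, M
Level 3: N, P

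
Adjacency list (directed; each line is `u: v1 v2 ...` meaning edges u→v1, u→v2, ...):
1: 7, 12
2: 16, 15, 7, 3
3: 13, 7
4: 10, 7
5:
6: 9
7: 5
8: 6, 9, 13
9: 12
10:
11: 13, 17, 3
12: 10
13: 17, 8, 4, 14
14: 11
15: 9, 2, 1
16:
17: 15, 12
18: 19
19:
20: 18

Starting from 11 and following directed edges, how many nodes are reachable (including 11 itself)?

BFS from 11 visits: 11, 3, 13, 17, 7, 4, 8, 14, 12, 15, 5, 10, 6, 9, 1, 2, 16
Reachable nodes: 17 of 20 total.

17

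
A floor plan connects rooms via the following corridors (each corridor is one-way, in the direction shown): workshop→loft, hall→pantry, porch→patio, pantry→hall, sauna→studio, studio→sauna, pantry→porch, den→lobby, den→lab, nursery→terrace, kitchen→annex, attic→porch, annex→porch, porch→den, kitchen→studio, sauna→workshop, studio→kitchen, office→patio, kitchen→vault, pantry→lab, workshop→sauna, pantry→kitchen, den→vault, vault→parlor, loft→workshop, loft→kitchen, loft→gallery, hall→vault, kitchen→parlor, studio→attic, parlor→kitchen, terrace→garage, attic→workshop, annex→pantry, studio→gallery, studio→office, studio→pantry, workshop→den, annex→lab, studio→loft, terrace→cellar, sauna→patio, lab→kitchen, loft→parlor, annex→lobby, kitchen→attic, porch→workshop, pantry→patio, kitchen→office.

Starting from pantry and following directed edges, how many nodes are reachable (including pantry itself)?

18

BFS from pantry visits: pantry, hall, kitchen, lab, patio, porch, vault, annex, attic, office, parlor, studio, den, workshop, lobby, gallery, loft, sauna
Reachable nodes: 18 of 22 total.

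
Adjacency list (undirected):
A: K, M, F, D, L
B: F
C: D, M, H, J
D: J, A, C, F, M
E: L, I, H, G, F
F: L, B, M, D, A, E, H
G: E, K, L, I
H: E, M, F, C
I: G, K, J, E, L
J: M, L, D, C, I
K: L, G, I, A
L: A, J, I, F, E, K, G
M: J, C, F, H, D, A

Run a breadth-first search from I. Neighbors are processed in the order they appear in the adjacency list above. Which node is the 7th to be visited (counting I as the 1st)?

A

Visit I; enqueue G, K, J, E, L → queue [G, K, J, E, L]
Visit G → queue [K, J, E, L]
Visit K; enqueue A → queue [J, E, L, A]
Visit J; enqueue M, D, C → queue [E, L, A, M, D, C]
Visit E; enqueue H, F → queue [L, A, M, D, C, H, F]
Visit L → queue [A, M, D, C, H, F]
Visit A → queue [M, D, C, H, F]
Visit M → queue [D, C, H, F]
Visit D → queue [C, H, F]
Visit C → queue [H, F]
Visit H → queue [F]
Visit F; enqueue B → queue [B]
Visit B → queue []

Visit order: I, G, K, J, E, L, A, M, D, C, H, F, B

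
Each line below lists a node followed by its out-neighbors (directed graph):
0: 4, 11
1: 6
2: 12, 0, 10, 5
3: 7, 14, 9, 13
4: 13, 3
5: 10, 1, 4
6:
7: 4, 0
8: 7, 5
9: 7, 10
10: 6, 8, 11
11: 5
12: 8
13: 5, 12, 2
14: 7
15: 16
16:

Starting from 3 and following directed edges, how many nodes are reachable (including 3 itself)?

15

BFS from 3 visits: 3, 7, 9, 13, 14, 0, 4, 10, 2, 5, 12, 11, 6, 8, 1
Reachable nodes: 15 of 17 total.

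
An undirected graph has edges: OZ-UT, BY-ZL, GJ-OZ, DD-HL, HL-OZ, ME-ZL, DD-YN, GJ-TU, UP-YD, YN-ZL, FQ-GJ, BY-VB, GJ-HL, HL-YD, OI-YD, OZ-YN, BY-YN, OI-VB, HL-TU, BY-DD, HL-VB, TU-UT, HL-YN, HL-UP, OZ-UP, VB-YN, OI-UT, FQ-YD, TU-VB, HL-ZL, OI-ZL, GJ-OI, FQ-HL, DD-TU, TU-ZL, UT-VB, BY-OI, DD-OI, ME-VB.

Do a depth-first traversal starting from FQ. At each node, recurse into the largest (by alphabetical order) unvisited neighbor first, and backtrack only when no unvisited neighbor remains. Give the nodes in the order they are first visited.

Visit FQ
FQ → YD
YD → UP
UP → OZ
OZ → YN
YN → ZL
ZL → TU
TU → VB
VB → UT
UT → OI
OI → GJ
GJ → HL
HL → DD
DD → BY
VB → ME

FQ -> YD -> UP -> OZ -> YN -> ZL -> TU -> VB -> UT -> OI -> GJ -> HL -> DD -> BY -> ME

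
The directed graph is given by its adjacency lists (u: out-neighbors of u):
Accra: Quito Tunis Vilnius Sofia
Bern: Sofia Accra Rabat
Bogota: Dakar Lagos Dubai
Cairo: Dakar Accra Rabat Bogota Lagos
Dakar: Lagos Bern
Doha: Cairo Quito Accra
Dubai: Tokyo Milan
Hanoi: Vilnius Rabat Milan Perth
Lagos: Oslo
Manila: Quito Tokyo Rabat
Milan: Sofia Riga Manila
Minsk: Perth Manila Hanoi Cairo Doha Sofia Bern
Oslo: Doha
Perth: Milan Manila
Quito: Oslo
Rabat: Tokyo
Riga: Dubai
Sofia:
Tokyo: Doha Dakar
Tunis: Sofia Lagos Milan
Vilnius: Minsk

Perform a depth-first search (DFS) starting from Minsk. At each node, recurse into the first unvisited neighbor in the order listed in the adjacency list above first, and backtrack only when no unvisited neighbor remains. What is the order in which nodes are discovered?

Minsk, Perth, Milan, Sofia, Riga, Dubai, Tokyo, Doha, Cairo, Dakar, Lagos, Oslo, Bern, Accra, Quito, Tunis, Vilnius, Rabat, Bogota, Manila, Hanoi

Visit Minsk
Minsk → Perth
Perth → Milan
Milan → Sofia
Milan → Riga
Riga → Dubai
Dubai → Tokyo
Tokyo → Doha
Doha → Cairo
Cairo → Dakar
Dakar → Lagos
Lagos → Oslo
Dakar → Bern
Bern → Accra
Accra → Quito
Accra → Tunis
Accra → Vilnius
Bern → Rabat
Cairo → Bogota
Milan → Manila
Minsk → Hanoi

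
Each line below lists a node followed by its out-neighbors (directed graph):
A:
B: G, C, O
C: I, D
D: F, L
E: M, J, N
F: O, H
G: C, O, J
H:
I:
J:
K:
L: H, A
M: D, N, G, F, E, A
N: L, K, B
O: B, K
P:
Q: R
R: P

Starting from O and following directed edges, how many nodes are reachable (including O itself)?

BFS from O visits: O, B, K, C, G, D, I, J, F, L, H, A
Reachable nodes: 12 of 18 total.

12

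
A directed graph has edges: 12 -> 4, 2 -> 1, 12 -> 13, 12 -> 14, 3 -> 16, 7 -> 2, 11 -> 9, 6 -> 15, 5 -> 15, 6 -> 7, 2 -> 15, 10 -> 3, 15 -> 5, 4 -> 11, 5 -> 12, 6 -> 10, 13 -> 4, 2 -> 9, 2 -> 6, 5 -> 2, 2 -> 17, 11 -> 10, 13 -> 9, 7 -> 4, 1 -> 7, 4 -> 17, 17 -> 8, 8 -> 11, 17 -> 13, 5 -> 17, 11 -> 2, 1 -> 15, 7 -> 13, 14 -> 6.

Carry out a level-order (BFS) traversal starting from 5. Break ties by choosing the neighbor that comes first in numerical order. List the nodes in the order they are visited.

5, 2, 12, 15, 17, 1, 6, 9, 4, 13, 14, 8, 7, 10, 11, 3, 16

Visit 5; enqueue 2, 12, 15, 17 → queue [2, 12, 15, 17]
Visit 2; enqueue 1, 6, 9 → queue [12, 15, 17, 1, 6, 9]
Visit 12; enqueue 4, 13, 14 → queue [15, 17, 1, 6, 9, 4, 13, 14]
Visit 15 → queue [17, 1, 6, 9, 4, 13, 14]
Visit 17; enqueue 8 → queue [1, 6, 9, 4, 13, 14, 8]
Visit 1; enqueue 7 → queue [6, 9, 4, 13, 14, 8, 7]
Visit 6; enqueue 10 → queue [9, 4, 13, 14, 8, 7, 10]
Visit 9 → queue [4, 13, 14, 8, 7, 10]
Visit 4; enqueue 11 → queue [13, 14, 8, 7, 10, 11]
Visit 13 → queue [14, 8, 7, 10, 11]
Visit 14 → queue [8, 7, 10, 11]
Visit 8 → queue [7, 10, 11]
Visit 7 → queue [10, 11]
Visit 10; enqueue 3 → queue [11, 3]
Visit 11 → queue [3]
Visit 3; enqueue 16 → queue [16]
Visit 16 → queue []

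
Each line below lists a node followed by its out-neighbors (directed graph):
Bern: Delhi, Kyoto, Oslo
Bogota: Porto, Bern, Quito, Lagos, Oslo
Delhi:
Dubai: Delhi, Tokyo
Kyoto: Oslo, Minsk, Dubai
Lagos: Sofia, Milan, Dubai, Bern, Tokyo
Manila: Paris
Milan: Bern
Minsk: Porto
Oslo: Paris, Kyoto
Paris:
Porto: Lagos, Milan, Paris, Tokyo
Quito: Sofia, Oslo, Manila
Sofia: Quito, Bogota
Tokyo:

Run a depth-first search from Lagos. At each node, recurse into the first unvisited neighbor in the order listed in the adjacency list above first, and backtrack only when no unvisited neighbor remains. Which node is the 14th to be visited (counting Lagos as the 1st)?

Manila

Visit Lagos
Lagos → Sofia
Sofia → Quito
Quito → Oslo
Oslo → Paris
Oslo → Kyoto
Kyoto → Minsk
Minsk → Porto
Porto → Milan
Milan → Bern
Bern → Delhi
Porto → Tokyo
Kyoto → Dubai
Quito → Manila
Sofia → Bogota

Visit order: Lagos, Sofia, Quito, Oslo, Paris, Kyoto, Minsk, Porto, Milan, Bern, Delhi, Tokyo, Dubai, Manila, Bogota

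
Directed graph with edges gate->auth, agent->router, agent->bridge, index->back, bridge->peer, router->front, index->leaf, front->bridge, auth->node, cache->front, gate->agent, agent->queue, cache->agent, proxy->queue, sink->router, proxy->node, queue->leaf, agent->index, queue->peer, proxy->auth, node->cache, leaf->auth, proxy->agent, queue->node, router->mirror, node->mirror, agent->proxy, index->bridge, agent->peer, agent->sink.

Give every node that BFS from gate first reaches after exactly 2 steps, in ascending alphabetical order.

Level 0: gate
Level 1: agent, auth
Level 2: bridge, index, node, peer, proxy, queue, router, sink
Level 3: back, cache, front, leaf, mirror

bridge, index, node, peer, proxy, queue, router, sink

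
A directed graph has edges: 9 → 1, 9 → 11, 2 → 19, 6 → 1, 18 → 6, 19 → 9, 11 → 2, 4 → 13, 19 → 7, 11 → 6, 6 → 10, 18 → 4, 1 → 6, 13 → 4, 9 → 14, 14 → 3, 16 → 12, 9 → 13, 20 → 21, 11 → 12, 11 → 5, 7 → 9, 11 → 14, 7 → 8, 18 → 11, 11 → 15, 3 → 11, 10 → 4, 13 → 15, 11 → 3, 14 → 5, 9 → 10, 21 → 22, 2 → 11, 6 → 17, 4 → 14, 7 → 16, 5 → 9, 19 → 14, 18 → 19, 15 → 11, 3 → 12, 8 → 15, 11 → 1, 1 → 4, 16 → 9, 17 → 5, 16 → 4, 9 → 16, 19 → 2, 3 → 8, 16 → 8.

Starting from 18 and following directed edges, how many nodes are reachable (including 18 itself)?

BFS from 18 visits: 18, 19, 11, 6, 4, 14, 9, 7, 2, 15, 12, 5, 3, 1, 17, 10, 13, 16, 8
Reachable nodes: 19 of 22 total.

19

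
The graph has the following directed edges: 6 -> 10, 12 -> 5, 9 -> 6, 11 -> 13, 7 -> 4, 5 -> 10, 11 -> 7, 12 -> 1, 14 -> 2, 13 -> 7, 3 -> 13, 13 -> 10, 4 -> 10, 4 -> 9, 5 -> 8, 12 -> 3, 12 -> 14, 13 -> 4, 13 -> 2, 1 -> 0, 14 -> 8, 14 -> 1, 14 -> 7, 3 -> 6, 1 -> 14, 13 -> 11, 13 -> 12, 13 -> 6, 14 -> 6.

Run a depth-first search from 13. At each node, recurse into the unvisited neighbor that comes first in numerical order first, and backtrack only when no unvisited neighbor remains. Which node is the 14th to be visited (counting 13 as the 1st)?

3

Visit 13
13 → 2
13 → 4
4 → 9
9 → 6
6 → 10
13 → 7
13 → 11
13 → 12
12 → 1
1 → 0
1 → 14
14 → 8
12 → 3
12 → 5

Visit order: 13, 2, 4, 9, 6, 10, 7, 11, 12, 1, 0, 14, 8, 3, 5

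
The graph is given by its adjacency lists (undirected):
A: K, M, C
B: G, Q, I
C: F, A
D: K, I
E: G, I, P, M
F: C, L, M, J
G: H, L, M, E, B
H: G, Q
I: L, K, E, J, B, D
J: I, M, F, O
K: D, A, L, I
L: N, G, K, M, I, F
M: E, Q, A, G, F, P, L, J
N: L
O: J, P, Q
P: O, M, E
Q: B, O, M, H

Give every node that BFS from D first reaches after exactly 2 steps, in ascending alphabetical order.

A, B, E, J, L

Level 0: D
Level 1: I, K
Level 2: A, B, E, J, L
Level 3: C, F, G, M, N, O, P, Q
Level 4: H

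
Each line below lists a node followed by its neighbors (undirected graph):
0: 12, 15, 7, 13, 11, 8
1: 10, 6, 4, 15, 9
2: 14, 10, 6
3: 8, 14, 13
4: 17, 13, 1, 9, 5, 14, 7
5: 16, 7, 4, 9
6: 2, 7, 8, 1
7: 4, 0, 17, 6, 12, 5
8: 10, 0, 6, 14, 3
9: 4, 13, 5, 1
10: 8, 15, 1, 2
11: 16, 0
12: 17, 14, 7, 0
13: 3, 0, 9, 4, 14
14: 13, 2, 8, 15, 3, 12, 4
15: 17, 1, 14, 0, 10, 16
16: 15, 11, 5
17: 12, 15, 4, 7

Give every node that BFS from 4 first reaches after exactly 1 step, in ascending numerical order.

Level 0: 4
Level 1: 1, 5, 7, 9, 13, 14, 17
Level 2: 0, 2, 3, 6, 8, 10, 12, 15, 16
Level 3: 11

1, 5, 7, 9, 13, 14, 17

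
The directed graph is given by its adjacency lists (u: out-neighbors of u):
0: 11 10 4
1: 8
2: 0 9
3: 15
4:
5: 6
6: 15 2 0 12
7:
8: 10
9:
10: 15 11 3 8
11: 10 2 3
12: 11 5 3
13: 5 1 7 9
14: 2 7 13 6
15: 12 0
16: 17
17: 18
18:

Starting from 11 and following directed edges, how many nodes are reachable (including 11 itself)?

BFS from 11 visits: 11, 2, 3, 10, 0, 9, 15, 8, 4, 12, 5, 6
Reachable nodes: 12 of 19 total.

12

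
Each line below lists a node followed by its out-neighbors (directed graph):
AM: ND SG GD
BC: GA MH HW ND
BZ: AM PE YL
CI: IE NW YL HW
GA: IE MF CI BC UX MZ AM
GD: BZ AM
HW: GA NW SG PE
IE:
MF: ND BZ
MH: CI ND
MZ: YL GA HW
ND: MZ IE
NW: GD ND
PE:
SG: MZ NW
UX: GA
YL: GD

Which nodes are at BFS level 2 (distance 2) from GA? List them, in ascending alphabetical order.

BZ, GD, HW, MH, ND, NW, SG, YL

Level 0: GA
Level 1: AM, BC, CI, IE, MF, MZ, UX
Level 2: BZ, GD, HW, MH, ND, NW, SG, YL
Level 3: PE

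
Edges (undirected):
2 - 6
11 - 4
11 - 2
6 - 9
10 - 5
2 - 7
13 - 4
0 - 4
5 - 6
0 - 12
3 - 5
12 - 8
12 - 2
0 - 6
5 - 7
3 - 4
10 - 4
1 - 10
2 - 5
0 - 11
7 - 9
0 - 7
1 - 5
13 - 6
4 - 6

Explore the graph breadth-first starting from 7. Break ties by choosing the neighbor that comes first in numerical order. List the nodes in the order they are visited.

7 0 2 5 9 4 6 11 12 1 3 10 13 8

Visit 7; enqueue 0, 2, 5, 9 → queue [0, 2, 5, 9]
Visit 0; enqueue 4, 6, 11, 12 → queue [2, 5, 9, 4, 6, 11, 12]
Visit 2 → queue [5, 9, 4, 6, 11, 12]
Visit 5; enqueue 1, 3, 10 → queue [9, 4, 6, 11, 12, 1, 3, 10]
Visit 9 → queue [4, 6, 11, 12, 1, 3, 10]
Visit 4; enqueue 13 → queue [6, 11, 12, 1, 3, 10, 13]
Visit 6 → queue [11, 12, 1, 3, 10, 13]
Visit 11 → queue [12, 1, 3, 10, 13]
Visit 12; enqueue 8 → queue [1, 3, 10, 13, 8]
Visit 1 → queue [3, 10, 13, 8]
Visit 3 → queue [10, 13, 8]
Visit 10 → queue [13, 8]
Visit 13 → queue [8]
Visit 8 → queue []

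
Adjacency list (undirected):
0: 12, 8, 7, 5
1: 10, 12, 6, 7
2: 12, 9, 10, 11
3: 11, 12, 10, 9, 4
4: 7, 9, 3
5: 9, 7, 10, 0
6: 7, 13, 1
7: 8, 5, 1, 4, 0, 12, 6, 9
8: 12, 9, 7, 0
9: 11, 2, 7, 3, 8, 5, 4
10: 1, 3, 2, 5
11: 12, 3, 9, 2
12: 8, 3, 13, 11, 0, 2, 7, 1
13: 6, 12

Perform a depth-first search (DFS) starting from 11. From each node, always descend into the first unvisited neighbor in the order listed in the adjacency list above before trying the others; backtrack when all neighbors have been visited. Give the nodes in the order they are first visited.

Visit 11
11 → 12
12 → 8
8 → 9
9 → 2
2 → 10
10 → 1
1 → 6
6 → 7
7 → 5
5 → 0
7 → 4
4 → 3
6 → 13

11, 12, 8, 9, 2, 10, 1, 6, 7, 5, 0, 4, 3, 13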